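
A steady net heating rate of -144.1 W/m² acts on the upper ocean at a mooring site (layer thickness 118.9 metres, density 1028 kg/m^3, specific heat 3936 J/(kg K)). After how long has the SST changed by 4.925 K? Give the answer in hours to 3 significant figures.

Areal heat capacity C = ρ c_p D = 1028 × 3936 × 118.9 = 4.81×10^8 J/(m²·K).
Time required: Δt = C ΔT / F = 4.81×10^8 × -4.925 / -144.1 = 1.64×10^7 s.
In hours: 1.64×10^7 s / (3600 s/hour) = 4570 hours.

4570 hours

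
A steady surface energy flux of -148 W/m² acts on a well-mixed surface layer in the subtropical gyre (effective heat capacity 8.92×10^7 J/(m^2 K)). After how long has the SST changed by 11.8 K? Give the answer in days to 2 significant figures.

Areal heat capacity C = 8.92×10^7 J/(m^2 K) (given).
Time required: Δt = C ΔT / F = 8.92×10^7 × -11.8 / -148 = 7.11×10^6 s.
In days: 7.11×10^6 s / (86400 s/day) = 82.3 days.

82 days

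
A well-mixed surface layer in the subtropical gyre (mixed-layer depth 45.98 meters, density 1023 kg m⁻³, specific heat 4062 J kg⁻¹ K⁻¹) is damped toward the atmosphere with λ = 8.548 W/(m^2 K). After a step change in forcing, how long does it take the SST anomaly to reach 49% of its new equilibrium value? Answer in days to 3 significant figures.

174 days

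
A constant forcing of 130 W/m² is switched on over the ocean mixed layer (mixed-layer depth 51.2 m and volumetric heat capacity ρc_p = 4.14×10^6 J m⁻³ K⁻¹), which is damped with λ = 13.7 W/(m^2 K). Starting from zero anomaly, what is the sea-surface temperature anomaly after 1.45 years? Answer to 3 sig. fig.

Areal heat capacity C = ρc_p × D = 4.14×10^6 × 51.2 = 2.12×10^8 J m⁻² K⁻¹.
τ = C / λ = 2.12×10^8 / 13.7 = 1.55×10^7 s.
Equilibrium anomaly ΔT_eq = F / λ = 130 / 13.7 = 9.49 K.
t = 1.45 years = 4.58×10^7 s, so t/τ = 2.96.
ΔT(t) = ΔT_eq (1 − e^(−t/τ)) = 9.49 × (1 − e^−2.96) = 9.00 K.

9.00 K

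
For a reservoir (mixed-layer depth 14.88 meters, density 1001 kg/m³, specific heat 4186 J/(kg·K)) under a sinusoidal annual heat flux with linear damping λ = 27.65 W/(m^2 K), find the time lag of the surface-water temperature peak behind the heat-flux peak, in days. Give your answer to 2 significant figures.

Areal heat capacity C = ρ c_p D = 1001 × 4186 × 14.88 = 6.23×10^7 J/(m^2 K).
ω = 2π / 3.15×10^7 s = 1.99×10^-7 s⁻¹.
Phase lag φ = arctan(Cω/λ) = arctan(12.4/27.65) = 0.422 rad.
Time lag = φ / ω = 0.422 / 1.99×10^-7 = 2.12×10^6 s = 24.5 days.

25 days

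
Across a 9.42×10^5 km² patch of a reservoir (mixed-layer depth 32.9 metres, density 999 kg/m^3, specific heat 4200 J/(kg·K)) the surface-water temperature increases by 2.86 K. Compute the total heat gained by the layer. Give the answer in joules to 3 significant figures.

3.72×10^20 J

Areal heat capacity C = ρ c_p D = 999 × 4200 × 32.9 = 1.38×10^8 J/(m²·K).
Heat per unit area: q = C ΔT = 1.38×10^8 × 2.86 = 3.95×10^8 J/m².
Total heat: Q = q × A = 3.95×10^8 × (9.42×10^5 × 10⁶ m²) = 3.72×10^20 J.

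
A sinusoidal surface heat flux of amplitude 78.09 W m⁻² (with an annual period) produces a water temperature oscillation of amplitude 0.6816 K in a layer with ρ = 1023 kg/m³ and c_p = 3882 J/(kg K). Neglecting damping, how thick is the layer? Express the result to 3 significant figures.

ω = 2π / 3.15×10^7 s = 1.99×10^-7 s⁻¹.
Required C = F₀ / (A ω) = 78.09 / (0.6816 × 1.99×10^-7) = 5.75×10^8 J/(m²·K).
D = C / (ρ c_p) = 5.75×10^8 / (1023 × 3882) = 145 m.

145 m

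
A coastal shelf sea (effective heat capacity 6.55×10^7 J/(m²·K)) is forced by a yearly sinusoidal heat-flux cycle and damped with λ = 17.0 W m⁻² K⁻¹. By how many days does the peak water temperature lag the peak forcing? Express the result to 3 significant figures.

38.0 days

Areal heat capacity C = 6.55×10^7 J/(m²·K) (given).
ω = 2π / 3.15×10^7 s = 1.99×10^-7 s⁻¹.
Phase lag φ = arctan(Cω/λ) = arctan(13.1/17.0) = 0.655 rad.
Time lag = φ / ω = 0.655 / 1.99×10^-7 = 3.29×10^6 s = 38.0 days.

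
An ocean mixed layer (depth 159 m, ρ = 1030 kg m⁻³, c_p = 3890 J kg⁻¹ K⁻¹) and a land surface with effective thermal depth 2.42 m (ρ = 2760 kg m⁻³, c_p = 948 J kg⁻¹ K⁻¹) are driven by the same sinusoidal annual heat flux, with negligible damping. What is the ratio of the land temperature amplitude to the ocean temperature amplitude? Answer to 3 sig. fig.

C_ocean = 1030 × 3890 × 159 = 6.37×10^8 J/(m²·K).
C_land = 2760 × 948 × 2.42 = 6.33×10^6 J/(m²·K).
Undamped amplitude ∝ 1/C, so A_land/A_ocean = C_ocean/C_land = 101.

101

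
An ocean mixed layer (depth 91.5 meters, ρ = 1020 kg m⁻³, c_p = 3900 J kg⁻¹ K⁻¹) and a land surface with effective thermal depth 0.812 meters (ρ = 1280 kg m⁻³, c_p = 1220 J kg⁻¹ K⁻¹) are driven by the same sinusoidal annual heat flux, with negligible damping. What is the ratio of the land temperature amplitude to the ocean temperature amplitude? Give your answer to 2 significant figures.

290

C_ocean = 1020 × 3900 × 91.5 = 3.64×10^8 J/(m²·K).
C_land = 1280 × 1220 × 0.812 = 1.27×10^6 J/(m²·K).
Undamped amplitude ∝ 1/C, so A_land/A_ocean = C_ocean/C_land = 287.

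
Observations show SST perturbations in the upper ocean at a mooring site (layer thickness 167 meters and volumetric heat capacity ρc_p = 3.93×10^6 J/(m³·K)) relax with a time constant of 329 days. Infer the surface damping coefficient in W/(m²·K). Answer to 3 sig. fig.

Areal heat capacity C = ρc_p × D = 3.93×10^6 × 167 = 6.56×10^8 J m⁻² K⁻¹.
τ = 329 days = 2.84×10^7 s.
λ = C / τ = 6.56×10^8 / 2.84×10^7 = 23.1 W/(m²·K).

23.1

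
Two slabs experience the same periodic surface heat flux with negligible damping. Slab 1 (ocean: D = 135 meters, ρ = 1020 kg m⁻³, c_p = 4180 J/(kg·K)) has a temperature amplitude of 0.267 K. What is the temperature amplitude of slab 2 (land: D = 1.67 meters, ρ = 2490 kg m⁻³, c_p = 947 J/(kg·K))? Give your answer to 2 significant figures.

39 K

C_ocean = 5.76×10^8 J/(m²·K); C_land = 3.94×10^6 J/(m²·K).
A ∝ 1/C ⇒ A_land = A_ocean × C_ocean/C_land = 0.267 × 146 = 39.0 K.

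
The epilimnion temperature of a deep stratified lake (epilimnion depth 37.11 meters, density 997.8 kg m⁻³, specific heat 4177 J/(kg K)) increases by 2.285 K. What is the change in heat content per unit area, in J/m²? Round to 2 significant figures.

3.5×10^8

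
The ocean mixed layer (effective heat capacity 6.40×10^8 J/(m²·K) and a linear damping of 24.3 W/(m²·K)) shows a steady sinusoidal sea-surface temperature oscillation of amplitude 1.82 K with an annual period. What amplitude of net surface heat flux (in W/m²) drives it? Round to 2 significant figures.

240

Areal heat capacity C = 6.40×10^8 J/(m²·K) (given).
ω = 2π / 3.15×10^7 s = 1.99×10^-7 s⁻¹.
√((Cω)² + λ²) = √((128)² + 24.3²) = 130 W/(m²·K).
F₀ = A × √((Cω)²+λ²) = 1.82 × 130 = 236 W/m².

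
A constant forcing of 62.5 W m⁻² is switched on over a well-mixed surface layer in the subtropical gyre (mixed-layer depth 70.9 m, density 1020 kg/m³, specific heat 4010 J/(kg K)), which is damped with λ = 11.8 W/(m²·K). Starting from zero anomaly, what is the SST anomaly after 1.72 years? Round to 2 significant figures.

Areal heat capacity C = ρ c_p D = 1020 × 4010 × 70.9 = 2.90×10^8 J m⁻² K⁻¹.
τ = C / λ = 2.90×10^8 / 11.8 = 2.46×10^7 s.
Equilibrium anomaly ΔT_eq = F / λ = 62.5 / 11.8 = 5.30 K.
t = 1.72 years = 5.43×10^7 s, so t/τ = 2.21.
ΔT(t) = ΔT_eq (1 − e^(−t/τ)) = 5.30 × (1 − e^−2.21) = 4.71 K.

4.7 K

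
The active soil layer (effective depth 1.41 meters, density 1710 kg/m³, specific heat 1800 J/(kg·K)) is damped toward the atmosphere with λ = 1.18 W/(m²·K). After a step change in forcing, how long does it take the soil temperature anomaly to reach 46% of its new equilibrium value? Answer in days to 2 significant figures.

Areal heat capacity C = ρ c_p D = 1710 × 1800 × 1.41 = 4.34×10^6 J/(m²·K).
τ = C / λ = 4.34×10^6 / 1.18 = 3.68×10^6 s.
Fraction reached: 1 − e^(−t/τ) = 0.46 ⇒ t = −τ ln(1 − 0.46) = τ × 0.616.
t = 2.27×10^6 s = 26.2 days.

26 days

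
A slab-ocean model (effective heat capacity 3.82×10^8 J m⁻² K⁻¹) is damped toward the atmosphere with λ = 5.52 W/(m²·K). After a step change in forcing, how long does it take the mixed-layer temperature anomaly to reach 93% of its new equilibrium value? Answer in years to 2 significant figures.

5.8 years

Areal heat capacity C = 3.82×10^8 J m⁻² K⁻¹ (given).
τ = C / λ = 3.82×10^8 / 5.52 = 6.92×10^7 s.
Fraction reached: 1 − e^(−t/τ) = 0.93 ⇒ t = −τ ln(1 − 0.93) = τ × 2.66.
t = 1.84×10^8 s = 5.83 years.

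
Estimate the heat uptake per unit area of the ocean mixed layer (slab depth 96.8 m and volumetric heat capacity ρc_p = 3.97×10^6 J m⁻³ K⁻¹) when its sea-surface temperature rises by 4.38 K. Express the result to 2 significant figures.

1.7×10^9

Areal heat capacity C = ρc_p × D = 3.97×10^6 × 96.8 = 3.84×10^8 J/(m²·K).
ΔQ = C ΔT = 3.84×10^8 × 4.38 = 1.68×10^9 J/m².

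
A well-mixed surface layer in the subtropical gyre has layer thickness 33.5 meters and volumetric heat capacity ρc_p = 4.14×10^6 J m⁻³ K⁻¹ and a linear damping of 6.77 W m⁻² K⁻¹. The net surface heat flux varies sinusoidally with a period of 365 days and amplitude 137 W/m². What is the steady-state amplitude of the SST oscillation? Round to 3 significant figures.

4.82 K

Areal heat capacity C = ρc_p × D = 4.14×10^6 × 33.5 = 1.39×10^8 J/(m^2 K).
Angular frequency ω = 2π / T = 2π / 3.15×10^7 s = 1.99×10^-7 s⁻¹.
√((Cω)² + λ²) = √((27.6)² + 6.77²) = 28.4 W/(m²·K).
Amplitude A = F₀ / √((Cω)²+λ²) = 137 / 28.4 = 4.82 K.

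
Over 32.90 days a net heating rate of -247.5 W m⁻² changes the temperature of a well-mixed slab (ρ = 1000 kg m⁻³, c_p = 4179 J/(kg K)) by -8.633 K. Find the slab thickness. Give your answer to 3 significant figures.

19.5 m

Heat input Q = F Δt = -247.5 × 2.84×10^6 s = -7.04×10^8 J/m².
Required areal heat capacity C = Q / ΔT = 8.15×10^7 J/(m²·K).
Depth D = C / (ρ c_p) = 8.15×10^7 / (1000 × 4179) = 19.5 m.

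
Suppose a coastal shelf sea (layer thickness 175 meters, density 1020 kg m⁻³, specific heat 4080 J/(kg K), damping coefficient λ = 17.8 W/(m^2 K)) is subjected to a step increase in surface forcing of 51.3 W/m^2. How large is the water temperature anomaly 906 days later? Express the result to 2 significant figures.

2.5 K

Areal heat capacity C = ρ c_p D = 1020 × 4080 × 175 = 7.28×10^8 J/(m²·K).
τ = C / λ = 7.28×10^8 / 17.8 = 4.09×10^7 s.
Equilibrium anomaly ΔT_eq = F / λ = 51.3 / 17.8 = 2.88 K.
t = 906 days = 7.83×10^7 s, so t/τ = 1.91.
ΔT(t) = ΔT_eq (1 − e^(−t/τ)) = 2.88 × (1 − e^−1.91) = 2.46 K.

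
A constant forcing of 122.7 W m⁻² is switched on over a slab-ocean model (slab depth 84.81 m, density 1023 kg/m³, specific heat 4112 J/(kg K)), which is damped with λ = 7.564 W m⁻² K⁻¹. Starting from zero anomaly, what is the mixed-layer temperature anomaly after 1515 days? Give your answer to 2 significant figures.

15 K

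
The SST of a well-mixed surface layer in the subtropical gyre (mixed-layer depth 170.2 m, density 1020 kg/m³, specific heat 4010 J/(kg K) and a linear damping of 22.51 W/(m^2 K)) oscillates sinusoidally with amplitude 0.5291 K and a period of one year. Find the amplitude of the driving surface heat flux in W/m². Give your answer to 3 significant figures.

Areal heat capacity C = ρ c_p D = 1020 × 4010 × 170.2 = 6.96×10^8 J/(m²·K).
ω = 2π / 3.15×10^7 s = 1.99×10^-7 s⁻¹.
√((Cω)² + λ²) = √((139)² + 22.51²) = 141 W/(m²·K).
F₀ = A × √((Cω)²+λ²) = 0.5291 × 141 = 74.3 W/m².

74.3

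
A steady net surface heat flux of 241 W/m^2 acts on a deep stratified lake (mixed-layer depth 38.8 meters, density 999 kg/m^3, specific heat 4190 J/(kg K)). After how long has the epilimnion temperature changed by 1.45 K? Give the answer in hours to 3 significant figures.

Areal heat capacity C = ρ c_p D = 999 × 4190 × 38.8 = 1.62×10^8 J m⁻² K⁻¹.
Time required: Δt = C ΔT / F = 1.62×10^8 × 1.45 / 241 = 9.77×10^5 s.
In hours: 9.77×10^5 s / (3600 s/hour) = 271 hours.

271 hours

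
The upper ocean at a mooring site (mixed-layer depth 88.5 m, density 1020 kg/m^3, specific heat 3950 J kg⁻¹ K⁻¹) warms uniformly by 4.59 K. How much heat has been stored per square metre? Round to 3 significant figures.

Areal heat capacity C = ρ c_p D = 1020 × 3950 × 88.5 = 3.57×10^8 J m⁻² K⁻¹.
ΔQ = C ΔT = 3.57×10^8 × 4.59 = 1.64×10^9 J/m².

1.64×10^9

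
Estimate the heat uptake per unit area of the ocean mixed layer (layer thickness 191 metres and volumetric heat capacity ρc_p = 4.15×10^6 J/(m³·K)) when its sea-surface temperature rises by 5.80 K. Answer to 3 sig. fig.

4.60×10^9

Areal heat capacity C = ρc_p × D = 4.15×10^6 × 191 = 7.93×10^8 J/(m^2 K).
ΔQ = C ΔT = 7.93×10^8 × 5.80 = 4.60×10^9 J/m².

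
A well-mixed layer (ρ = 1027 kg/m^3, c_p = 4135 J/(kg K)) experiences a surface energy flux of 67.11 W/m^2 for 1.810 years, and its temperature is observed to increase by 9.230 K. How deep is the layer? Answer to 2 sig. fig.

Heat input Q = F Δt = 67.11 × 5.71×10^7 s = 3.83×10^9 J/m².
Required areal heat capacity C = Q / ΔT = 4.15×10^8 J/(m²·K).
Depth D = C / (ρ c_p) = 4.15×10^8 / (1027 × 4135) = 97.8 m.

98 m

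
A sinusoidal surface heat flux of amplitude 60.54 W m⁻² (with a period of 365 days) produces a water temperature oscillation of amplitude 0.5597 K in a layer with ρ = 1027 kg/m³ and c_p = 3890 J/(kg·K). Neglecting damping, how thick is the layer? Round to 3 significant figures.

ω = 2π / 3.15×10^7 s = 1.99×10^-7 s⁻¹.
Required C = F₀ / (A ω) = 60.54 / (0.5597 × 1.99×10^-7) = 5.43×10^8 J/(m²·K).
D = C / (ρ c_p) = 5.43×10^8 / (1027 × 3890) = 136 m.

136 m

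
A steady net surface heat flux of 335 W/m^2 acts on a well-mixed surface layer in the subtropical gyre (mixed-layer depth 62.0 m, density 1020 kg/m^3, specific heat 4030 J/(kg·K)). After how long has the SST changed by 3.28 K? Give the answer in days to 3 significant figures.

Areal heat capacity C = ρ c_p D = 1020 × 4030 × 62.0 = 2.55×10^8 J/(m²·K).
Time required: Δt = C ΔT / F = 2.55×10^8 × 3.28 / 335 = 2.50×10^6 s.
In days: 2.50×10^6 s / (86400 s/day) = 28.9 days.

28.9 days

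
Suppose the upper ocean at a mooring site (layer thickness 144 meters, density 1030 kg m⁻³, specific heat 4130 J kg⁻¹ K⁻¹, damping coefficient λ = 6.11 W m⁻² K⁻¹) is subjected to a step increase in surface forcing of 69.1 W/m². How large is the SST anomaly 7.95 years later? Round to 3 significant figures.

Areal heat capacity C = ρ c_p D = 1030 × 4130 × 144 = 6.13×10^8 J/(m²·K).
τ = C / λ = 6.13×10^8 / 6.11 = 1.00×10^8 s.
Equilibrium anomaly ΔT_eq = F / λ = 69.1 / 6.11 = 11.3 K.
t = 7.95 years = 2.51×10^8 s, so t/τ = 2.50.
ΔT(t) = ΔT_eq (1 − e^(−t/τ)) = 11.3 × (1 − e^−2.50) = 10.4 K.

10.4 K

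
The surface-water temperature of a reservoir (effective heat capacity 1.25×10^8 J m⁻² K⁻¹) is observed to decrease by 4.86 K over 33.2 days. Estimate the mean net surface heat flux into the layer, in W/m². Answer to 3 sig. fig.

Areal heat capacity C = 1.25×10^8 J m⁻² K⁻¹ (given).
Required heat per unit area: Q = C ΔT = 1.25×10^8 × -4.86 = -6.08×10^8 J/m².
Flux F = Q / Δt = -6.08×10^8 / 2.87×10^6 s = -212 W/m².

-212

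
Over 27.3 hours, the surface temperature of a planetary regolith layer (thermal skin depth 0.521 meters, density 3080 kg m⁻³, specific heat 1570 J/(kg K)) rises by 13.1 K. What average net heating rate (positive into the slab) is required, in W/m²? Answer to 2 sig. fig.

340

Areal heat capacity C = ρ c_p D = 3080 × 1570 × 0.521 = 2.52×10^6 J/(m²·K).
Required heat per unit area: Q = C ΔT = 2.52×10^6 × 13.1 = 3.30×10^7 J/m².
Flux F = Q / Δt = 3.30×10^7 / 98300 s = 336 W/m².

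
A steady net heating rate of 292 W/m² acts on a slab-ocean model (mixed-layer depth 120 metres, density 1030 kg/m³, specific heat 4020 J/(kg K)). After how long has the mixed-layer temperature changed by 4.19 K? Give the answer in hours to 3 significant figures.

Areal heat capacity C = ρ c_p D = 1030 × 4020 × 120 = 4.97×10^8 J/(m²·K).
Time required: Δt = C ΔT / F = 4.97×10^8 × 4.19 / 292 = 7.13×10^6 s.
In hours: 7.13×10^6 s / (3600 s/hour) = 1980 hours.

1980 hours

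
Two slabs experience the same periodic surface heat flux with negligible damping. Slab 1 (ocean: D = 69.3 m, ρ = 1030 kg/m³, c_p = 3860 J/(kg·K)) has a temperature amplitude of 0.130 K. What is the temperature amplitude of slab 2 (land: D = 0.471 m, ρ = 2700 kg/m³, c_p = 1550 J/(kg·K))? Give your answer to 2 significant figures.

18 K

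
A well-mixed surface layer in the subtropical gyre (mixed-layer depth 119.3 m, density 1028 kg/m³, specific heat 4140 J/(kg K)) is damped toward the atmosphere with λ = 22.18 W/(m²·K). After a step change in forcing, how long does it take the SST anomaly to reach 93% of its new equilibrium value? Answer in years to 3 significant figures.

1.93 years

Areal heat capacity C = ρ c_p D = 1028 × 4140 × 119.3 = 5.08×10^8 J m⁻² K⁻¹.
τ = C / λ = 5.08×10^8 / 22.18 = 2.29×10^7 s.
Fraction reached: 1 − e^(−t/τ) = 0.93 ⇒ t = −τ ln(1 − 0.93) = τ × 2.66.
t = 6.09×10^7 s = 1.93 years.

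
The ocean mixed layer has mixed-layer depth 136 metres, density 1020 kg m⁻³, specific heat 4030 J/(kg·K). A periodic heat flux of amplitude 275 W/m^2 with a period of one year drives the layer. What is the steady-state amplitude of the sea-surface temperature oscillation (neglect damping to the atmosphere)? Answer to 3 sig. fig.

Areal heat capacity C = ρ c_p D = 1020 × 4030 × 136 = 5.59×10^8 J/(m^2 K).
Angular frequency ω = 2π / T = 2π / 3.15×10^7 s = 1.99×10^-7 s⁻¹.
Cω = 5.59×10^8 × 1.99×10^-7 = 111 W/(m²·K).
Amplitude A = F₀ / (Cω) = 275 / 111 = 2.47 K.

2.47 K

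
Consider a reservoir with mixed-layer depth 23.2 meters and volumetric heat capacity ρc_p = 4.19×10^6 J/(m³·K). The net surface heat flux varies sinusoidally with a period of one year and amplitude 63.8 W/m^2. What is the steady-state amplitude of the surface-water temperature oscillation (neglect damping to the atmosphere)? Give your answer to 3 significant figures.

3.29 K

Areal heat capacity C = ρc_p × D = 4.19×10^6 × 23.2 = 9.72×10^7 J/(m^2 K).
Angular frequency ω = 2π / T = 2π / 3.15×10^7 s = 1.99×10^-7 s⁻¹.
Cω = 9.72×10^7 × 1.99×10^-7 = 19.4 W/(m²·K).
Amplitude A = F₀ / (Cω) = 63.8 / 19.4 = 3.29 K.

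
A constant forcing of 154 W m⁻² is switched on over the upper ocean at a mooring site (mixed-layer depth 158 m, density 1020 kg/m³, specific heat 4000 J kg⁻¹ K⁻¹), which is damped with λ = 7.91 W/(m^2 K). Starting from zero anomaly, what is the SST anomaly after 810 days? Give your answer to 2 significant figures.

11 K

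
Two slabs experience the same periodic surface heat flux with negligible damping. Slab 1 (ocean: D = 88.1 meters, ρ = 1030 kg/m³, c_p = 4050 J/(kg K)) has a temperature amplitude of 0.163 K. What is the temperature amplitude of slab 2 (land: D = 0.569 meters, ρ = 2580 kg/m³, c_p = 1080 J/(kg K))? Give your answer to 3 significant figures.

37.8 K

C_ocean = 3.68×10^8 J/(m²·K); C_land = 1.59×10^6 J/(m²·K).
A ∝ 1/C ⇒ A_land = A_ocean × C_ocean/C_land = 0.163 × 232 = 37.8 K.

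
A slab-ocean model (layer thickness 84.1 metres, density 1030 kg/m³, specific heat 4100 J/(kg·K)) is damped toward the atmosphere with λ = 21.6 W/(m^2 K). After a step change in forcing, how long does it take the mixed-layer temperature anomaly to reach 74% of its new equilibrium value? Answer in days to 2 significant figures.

260 days

Areal heat capacity C = ρ c_p D = 1030 × 4100 × 84.1 = 3.55×10^8 J/(m^2 K).
τ = C / λ = 3.55×10^8 / 21.6 = 1.64×10^7 s.
Fraction reached: 1 − e^(−t/τ) = 0.74 ⇒ t = −τ ln(1 − 0.74) = τ × 1.35.
t = 2.21×10^7 s = 256 days.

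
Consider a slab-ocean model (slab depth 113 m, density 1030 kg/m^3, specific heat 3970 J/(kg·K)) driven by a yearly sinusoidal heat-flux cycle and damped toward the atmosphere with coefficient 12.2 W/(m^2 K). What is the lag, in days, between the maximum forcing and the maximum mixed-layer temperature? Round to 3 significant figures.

Areal heat capacity C = ρ c_p D = 1030 × 3970 × 113 = 4.62×10^8 J/(m^2 K).
ω = 2π / 3.15×10^7 s = 1.99×10^-7 s⁻¹.
Phase lag φ = arctan(Cω/λ) = arctan(92.1/12.2) = 1.44 rad.
Time lag = φ / ω = 1.44 / 1.99×10^-7 = 7.22×10^6 s = 83.6 days.

83.6 days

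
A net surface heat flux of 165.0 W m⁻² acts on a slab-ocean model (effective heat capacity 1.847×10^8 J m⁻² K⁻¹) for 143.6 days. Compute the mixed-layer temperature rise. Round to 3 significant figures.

11.1 K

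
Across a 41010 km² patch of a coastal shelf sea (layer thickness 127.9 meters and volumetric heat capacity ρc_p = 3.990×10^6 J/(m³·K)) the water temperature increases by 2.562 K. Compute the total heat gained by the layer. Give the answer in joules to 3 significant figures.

5.36×10^19 J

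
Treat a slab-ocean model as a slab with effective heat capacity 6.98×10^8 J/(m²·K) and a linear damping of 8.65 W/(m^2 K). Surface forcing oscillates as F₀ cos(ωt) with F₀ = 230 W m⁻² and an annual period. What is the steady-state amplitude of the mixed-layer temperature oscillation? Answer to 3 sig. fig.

1.65 K

Areal heat capacity C = 6.98×10^8 J/(m²·K) (given).
Angular frequency ω = 2π / T = 2π / 3.15×10^7 s = 1.99×10^-7 s⁻¹.
√((Cω)² + λ²) = √((139)² + 8.65²) = 139 W/(m²·K).
Amplitude A = F₀ / √((Cω)²+λ²) = 230 / 139 = 1.65 K.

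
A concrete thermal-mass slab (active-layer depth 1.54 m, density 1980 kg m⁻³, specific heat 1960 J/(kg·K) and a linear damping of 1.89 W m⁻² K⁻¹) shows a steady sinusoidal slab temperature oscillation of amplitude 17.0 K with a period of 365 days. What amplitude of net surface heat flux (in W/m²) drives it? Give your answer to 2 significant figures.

38

Areal heat capacity C = ρ c_p D = 1980 × 1960 × 1.54 = 5.98×10^6 J/(m^2 K).
ω = 2π / 3.15×10^7 s = 1.99×10^-7 s⁻¹.
√((Cω)² + λ²) = √((1.19)² + 1.89²) = 2.23 W/(m²·K).
F₀ = A × √((Cω)²+λ²) = 17.0 × 2.23 = 38.0 W/m².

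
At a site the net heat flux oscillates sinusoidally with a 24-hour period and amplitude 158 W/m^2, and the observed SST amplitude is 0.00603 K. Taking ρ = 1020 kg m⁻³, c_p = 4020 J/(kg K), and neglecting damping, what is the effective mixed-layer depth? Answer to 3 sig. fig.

87.9 m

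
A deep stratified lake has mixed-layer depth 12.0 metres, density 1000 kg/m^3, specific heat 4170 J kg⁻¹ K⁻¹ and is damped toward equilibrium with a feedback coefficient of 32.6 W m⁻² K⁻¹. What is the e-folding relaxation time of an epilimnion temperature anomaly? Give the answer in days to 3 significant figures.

17.8 days

Areal heat capacity C = ρ c_p D = 1000 × 4170 × 12.0 = 5.00×10^7 J/(m^2 K).
Relaxation time τ = C / λ = 5.00×10^7 / 32.6 = 1.53×10^6 s.
In days: 1.53×10^6 s / (86400 s/day) = 17.8 days.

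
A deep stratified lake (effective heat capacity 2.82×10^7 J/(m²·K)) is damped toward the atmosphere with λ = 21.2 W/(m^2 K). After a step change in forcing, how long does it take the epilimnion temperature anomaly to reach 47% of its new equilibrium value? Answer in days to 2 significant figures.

Areal heat capacity C = 2.82×10^7 J/(m²·K) (given).
τ = C / λ = 2.82×10^7 / 21.2 = 1.33×10^6 s.
Fraction reached: 1 − e^(−t/τ) = 0.47 ⇒ t = −τ ln(1 − 0.47) = τ × 0.635.
t = 8.45×10^5 s = 9.77 days.

9.8 days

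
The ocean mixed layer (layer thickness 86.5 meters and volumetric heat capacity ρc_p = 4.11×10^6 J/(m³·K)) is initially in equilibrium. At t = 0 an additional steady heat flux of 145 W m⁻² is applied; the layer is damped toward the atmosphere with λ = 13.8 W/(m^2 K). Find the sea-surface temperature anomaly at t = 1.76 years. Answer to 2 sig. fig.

9.3 K

Areal heat capacity C = ρc_p × D = 4.11×10^6 × 86.5 = 3.56×10^8 J/(m^2 K).
τ = C / λ = 3.56×10^8 / 13.8 = 2.58×10^7 s.
Equilibrium anomaly ΔT_eq = F / λ = 145 / 13.8 = 10.5 K.
t = 1.76 years = 5.55×10^7 s, so t/τ = 2.16.
ΔT(t) = ΔT_eq (1 − e^(−t/τ)) = 10.5 × (1 − e^−2.16) = 9.29 K.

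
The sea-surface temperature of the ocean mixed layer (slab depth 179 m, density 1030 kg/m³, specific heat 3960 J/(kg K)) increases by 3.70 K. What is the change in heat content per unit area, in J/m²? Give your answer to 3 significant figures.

2.70×10^9

Areal heat capacity C = ρ c_p D = 1030 × 3960 × 179 = 7.30×10^8 J/(m^2 K).
ΔQ = C ΔT = 7.30×10^8 × 3.70 = 2.70×10^9 J/m².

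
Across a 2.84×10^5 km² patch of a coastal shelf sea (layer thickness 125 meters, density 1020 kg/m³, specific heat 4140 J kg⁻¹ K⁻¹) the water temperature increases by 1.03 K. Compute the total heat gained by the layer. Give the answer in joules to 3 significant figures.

1.54×10^20 J

Areal heat capacity C = ρ c_p D = 1020 × 4140 × 125 = 5.28×10^8 J/(m²·K).
Heat per unit area: q = C ΔT = 5.28×10^8 × 1.03 = 5.44×10^8 J/m².
Total heat: Q = q × A = 5.44×10^8 × (2.84×10^5 × 10⁶ m²) = 1.54×10^20 J.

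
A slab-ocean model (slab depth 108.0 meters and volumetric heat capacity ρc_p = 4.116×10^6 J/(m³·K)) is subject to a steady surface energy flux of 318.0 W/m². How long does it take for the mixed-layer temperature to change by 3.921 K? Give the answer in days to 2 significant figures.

Areal heat capacity C = ρc_p × D = 4.116×10^6 × 108.0 = 4.45×10^8 J/(m²·K).
Time required: Δt = C ΔT / F = 4.45×10^8 × 3.921 / 318.0 = 5.48×10^6 s.
In days: 5.48×10^6 s / (86400 s/day) = 63.4 days.

63 days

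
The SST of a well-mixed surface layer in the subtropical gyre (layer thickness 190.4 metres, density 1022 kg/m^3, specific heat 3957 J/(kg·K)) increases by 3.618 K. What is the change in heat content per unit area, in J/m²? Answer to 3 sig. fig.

Areal heat capacity C = ρ c_p D = 1022 × 3957 × 190.4 = 7.70×10^8 J/(m^2 K).
ΔQ = C ΔT = 7.70×10^8 × 3.618 = 2.79×10^9 J/m².

2.79×10^9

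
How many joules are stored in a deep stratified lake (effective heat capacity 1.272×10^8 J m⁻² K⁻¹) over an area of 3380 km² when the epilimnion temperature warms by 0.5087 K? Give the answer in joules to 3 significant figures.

Areal heat capacity C = 1.272×10^8 J m⁻² K⁻¹ (given).
Heat per unit area: q = C ΔT = 1.27×10^8 × 0.5087 = 6.47×10^7 J/m².
Total heat: Q = q × A = 6.47×10^7 × (3380 × 10⁶ m²) = 2.19×10^17 J.

2.19×10^17 J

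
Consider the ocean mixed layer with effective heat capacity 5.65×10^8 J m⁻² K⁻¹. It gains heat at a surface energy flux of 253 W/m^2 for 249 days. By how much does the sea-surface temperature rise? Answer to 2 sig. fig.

9.6 K

Areal heat capacity C = 5.65×10^8 J m⁻² K⁻¹ (given).
Net heat input Q = F Δt = 253 × (249 days × 86400 s/day) = 5.44×10^9 J/m².
ΔT = Q / C = 5.44×10^9 / 5.65×10^8 = 9.63 K.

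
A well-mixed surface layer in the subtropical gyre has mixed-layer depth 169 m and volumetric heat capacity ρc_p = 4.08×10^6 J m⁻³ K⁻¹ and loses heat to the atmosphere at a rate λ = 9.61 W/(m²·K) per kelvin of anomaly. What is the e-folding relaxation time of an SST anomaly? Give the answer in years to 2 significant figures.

2.3 years

Areal heat capacity C = ρc_p × D = 4.08×10^6 × 169 = 6.90×10^8 J m⁻² K⁻¹.
Relaxation time τ = C / λ = 6.90×10^8 / 9.61 = 7.18×10^7 s.
In years: 7.18×10^7 s / (3.156×10^7 s/year) = 2.27 years.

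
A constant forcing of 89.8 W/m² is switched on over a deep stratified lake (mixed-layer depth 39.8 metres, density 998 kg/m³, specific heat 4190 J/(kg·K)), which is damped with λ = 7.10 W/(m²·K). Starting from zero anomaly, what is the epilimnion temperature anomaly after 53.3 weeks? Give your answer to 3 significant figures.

Areal heat capacity C = ρ c_p D = 998 × 4190 × 39.8 = 1.66×10^8 J/(m^2 K).
τ = C / λ = 1.66×10^8 / 7.10 = 2.34×10^7 s.
Equilibrium anomaly ΔT_eq = F / λ = 89.8 / 7.10 = 12.6 K.
t = 53.3 weeks = 3.22×10^7 s, so t/τ = 1.38.
ΔT(t) = ΔT_eq (1 − e^(−t/τ)) = 12.6 × (1 − e^−1.38) = 9.45 K.

9.45 K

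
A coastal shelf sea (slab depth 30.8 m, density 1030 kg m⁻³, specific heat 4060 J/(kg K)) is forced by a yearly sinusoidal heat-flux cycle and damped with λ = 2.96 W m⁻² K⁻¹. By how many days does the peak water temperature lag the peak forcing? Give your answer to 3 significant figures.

84.6 days

Areal heat capacity C = ρ c_p D = 1030 × 4060 × 30.8 = 1.29×10^8 J m⁻² K⁻¹.
ω = 2π / 3.15×10^7 s = 1.99×10^-7 s⁻¹.
Phase lag φ = arctan(Cω/λ) = arctan(25.7/2.96) = 1.46 rad.
Time lag = φ / ω = 1.46 / 1.99×10^-7 = 7.31×10^6 s = 84.6 days.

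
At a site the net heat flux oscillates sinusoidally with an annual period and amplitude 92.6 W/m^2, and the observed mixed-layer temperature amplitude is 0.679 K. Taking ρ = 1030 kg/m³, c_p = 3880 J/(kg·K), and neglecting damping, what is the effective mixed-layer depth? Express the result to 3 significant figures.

171 m

ω = 2π / 3.15×10^7 s = 1.99×10^-7 s⁻¹.
Required C = F₀ / (A ω) = 92.6 / (0.679 × 1.99×10^-7) = 6.84×10^8 J/(m²·K).
D = C / (ρ c_p) = 6.84×10^8 / (1030 × 3880) = 171 m.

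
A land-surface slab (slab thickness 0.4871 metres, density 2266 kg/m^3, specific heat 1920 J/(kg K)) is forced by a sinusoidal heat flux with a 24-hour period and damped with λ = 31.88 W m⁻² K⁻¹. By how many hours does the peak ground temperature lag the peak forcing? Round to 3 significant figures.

Areal heat capacity C = ρ c_p D = 2266 × 1920 × 0.4871 = 2.12×10^6 J m⁻² K⁻¹.
ω = 2π / 86400 s = 7.27×10^-5 s⁻¹.
Phase lag φ = arctan(Cω/λ) = arctan(154/31.88) = 1.37 rad.
Time lag = φ / ω = 1.37 / 7.27×10^-5 = 18800 s = 5.22 hours.

5.22 hours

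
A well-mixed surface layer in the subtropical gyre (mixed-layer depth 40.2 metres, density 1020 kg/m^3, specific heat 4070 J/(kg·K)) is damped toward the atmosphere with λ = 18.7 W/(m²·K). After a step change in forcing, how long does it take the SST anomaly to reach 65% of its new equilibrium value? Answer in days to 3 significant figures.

108 days

Areal heat capacity C = ρ c_p D = 1020 × 4070 × 40.2 = 1.67×10^8 J m⁻² K⁻¹.
τ = C / λ = 1.67×10^8 / 18.7 = 8.92×10^6 s.
Fraction reached: 1 − e^(−t/τ) = 0.65 ⇒ t = −τ ln(1 − 0.65) = τ × 1.05.
t = 9.37×10^6 s = 108 days.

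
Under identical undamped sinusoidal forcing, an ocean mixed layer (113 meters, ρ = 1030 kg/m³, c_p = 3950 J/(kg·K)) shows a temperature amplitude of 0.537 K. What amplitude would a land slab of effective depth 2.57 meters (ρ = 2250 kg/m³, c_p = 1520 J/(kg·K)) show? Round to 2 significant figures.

C_ocean = 4.60×10^8 J/(m²·K); C_land = 8.79×10^6 J/(m²·K).
A ∝ 1/C ⇒ A_land = A_ocean × C_ocean/C_land = 0.537 × 52.3 = 28.1 K.

28 K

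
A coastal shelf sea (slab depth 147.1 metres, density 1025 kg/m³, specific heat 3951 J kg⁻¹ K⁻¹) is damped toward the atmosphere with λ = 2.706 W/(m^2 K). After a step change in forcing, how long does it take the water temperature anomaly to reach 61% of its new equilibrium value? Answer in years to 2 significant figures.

Areal heat capacity C = ρ c_p D = 1025 × 3951 × 147.1 = 5.96×10^8 J m⁻² K⁻¹.
τ = C / λ = 5.96×10^8 / 2.706 = 2.20×10^8 s.
Fraction reached: 1 − e^(−t/τ) = 0.61 ⇒ t = −τ ln(1 − 0.61) = τ × 0.942.
t = 2.07×10^8 s = 6.57 years.

6.6 years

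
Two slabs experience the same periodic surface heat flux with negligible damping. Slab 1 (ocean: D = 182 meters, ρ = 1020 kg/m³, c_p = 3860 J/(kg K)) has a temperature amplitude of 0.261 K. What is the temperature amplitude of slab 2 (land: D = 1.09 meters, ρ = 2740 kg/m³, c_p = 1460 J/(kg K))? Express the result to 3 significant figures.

42.9 K

C_ocean = 7.17×10^8 J/(m²·K); C_land = 4.36×10^6 J/(m²·K).
A ∝ 1/C ⇒ A_land = A_ocean × C_ocean/C_land = 0.261 × 164 = 42.9 K.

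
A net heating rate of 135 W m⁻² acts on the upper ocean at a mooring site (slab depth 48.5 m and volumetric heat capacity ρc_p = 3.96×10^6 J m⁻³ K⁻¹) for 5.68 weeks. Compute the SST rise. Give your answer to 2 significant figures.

2.4 K

Areal heat capacity C = ρc_p × D = 3.96×10^6 × 48.5 = 1.92×10^8 J/(m^2 K).
Net heat input Q = F Δt = 135 × (5.68 weeks × 6.048×10^5 s/week) = 4.64×10^8 J/m².
ΔT = Q / C = 4.64×10^8 / 1.92×10^8 = 2.41 K.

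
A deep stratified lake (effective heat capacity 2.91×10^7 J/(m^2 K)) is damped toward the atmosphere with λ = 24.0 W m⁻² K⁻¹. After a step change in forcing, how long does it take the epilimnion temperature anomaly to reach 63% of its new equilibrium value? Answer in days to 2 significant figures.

Areal heat capacity C = 2.91×10^7 J/(m^2 K) (given).
τ = C / λ = 2.91×10^7 / 24.0 = 1.21×10^6 s.
Fraction reached: 1 − e^(−t/τ) = 0.63 ⇒ t = −τ ln(1 − 0.63) = τ × 0.994.
t = 1.21×10^6 s = 14.0 days.

14 days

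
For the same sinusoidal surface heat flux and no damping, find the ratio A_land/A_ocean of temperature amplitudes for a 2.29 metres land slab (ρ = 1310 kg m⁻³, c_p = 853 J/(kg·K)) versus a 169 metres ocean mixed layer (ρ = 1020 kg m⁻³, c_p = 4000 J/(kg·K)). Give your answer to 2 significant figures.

270

C_ocean = 1020 × 4000 × 169 = 6.90×10^8 J/(m²·K).
C_land = 1310 × 853 × 2.29 = 2.56×10^6 J/(m²·K).
Undamped amplitude ∝ 1/C, so A_land/A_ocean = C_ocean/C_land = 269.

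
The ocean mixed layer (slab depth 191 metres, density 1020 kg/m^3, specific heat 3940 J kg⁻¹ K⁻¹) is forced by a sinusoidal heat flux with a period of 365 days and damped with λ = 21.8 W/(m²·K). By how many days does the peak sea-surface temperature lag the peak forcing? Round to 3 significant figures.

83.0 days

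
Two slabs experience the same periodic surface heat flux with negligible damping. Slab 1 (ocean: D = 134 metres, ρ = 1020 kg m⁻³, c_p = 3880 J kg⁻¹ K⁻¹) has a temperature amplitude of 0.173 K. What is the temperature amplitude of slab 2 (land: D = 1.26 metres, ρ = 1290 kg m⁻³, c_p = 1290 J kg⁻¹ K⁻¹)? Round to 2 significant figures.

C_ocean = 5.30×10^8 J/(m²·K); C_land = 2.10×10^6 J/(m²·K).
A ∝ 1/C ⇒ A_land = A_ocean × C_ocean/C_land = 0.173 × 253 = 43.8 K.

44 K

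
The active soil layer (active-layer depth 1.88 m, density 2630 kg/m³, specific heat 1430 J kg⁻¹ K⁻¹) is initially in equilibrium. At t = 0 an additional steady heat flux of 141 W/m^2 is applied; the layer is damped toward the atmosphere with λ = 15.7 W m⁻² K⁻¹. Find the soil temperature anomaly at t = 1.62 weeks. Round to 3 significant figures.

Areal heat capacity C = ρ c_p D = 2630 × 1430 × 1.88 = 7.07×10^6 J m⁻² K⁻¹.
τ = C / λ = 7.07×10^6 / 15.7 = 4.50×10^5 s.
Equilibrium anomaly ΔT_eq = F / λ = 141 / 15.7 = 8.98 K.
t = 1.62 weeks = 9.80×10^5 s, so t/τ = 2.18.
ΔT(t) = ΔT_eq (1 − e^(−t/τ)) = 8.98 × (1 − e^−2.18) = 7.96 K.

7.96 K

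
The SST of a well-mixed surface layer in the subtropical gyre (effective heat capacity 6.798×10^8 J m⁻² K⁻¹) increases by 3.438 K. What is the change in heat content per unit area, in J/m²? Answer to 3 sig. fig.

Areal heat capacity C = 6.798×10^8 J m⁻² K⁻¹ (given).
ΔQ = C ΔT = 6.80×10^8 × 3.438 = 2.34×10^9 J/m².

2.34×10^9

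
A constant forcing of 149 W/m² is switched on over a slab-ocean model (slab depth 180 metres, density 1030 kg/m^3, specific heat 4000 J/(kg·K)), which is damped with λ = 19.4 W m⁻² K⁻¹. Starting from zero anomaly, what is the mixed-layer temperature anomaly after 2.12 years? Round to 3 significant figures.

6.35 K

Areal heat capacity C = ρ c_p D = 1030 × 4000 × 180 = 7.42×10^8 J m⁻² K⁻¹.
τ = C / λ = 7.42×10^8 / 19.4 = 3.82×10^7 s.
Equilibrium anomaly ΔT_eq = F / λ = 149 / 19.4 = 7.68 K.
t = 2.12 years = 6.69×10^7 s, so t/τ = 1.75.
ΔT(t) = ΔT_eq (1 − e^(−t/τ)) = 7.68 × (1 − e^−1.75) = 6.35 K.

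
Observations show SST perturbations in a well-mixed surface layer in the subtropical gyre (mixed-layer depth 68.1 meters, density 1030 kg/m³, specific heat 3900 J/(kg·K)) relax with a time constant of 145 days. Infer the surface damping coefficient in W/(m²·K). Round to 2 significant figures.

Areal heat capacity C = ρ c_p D = 1030 × 3900 × 68.1 = 2.74×10^8 J/(m^2 K).
τ = 145 days = 1.25×10^7 s.
λ = C / τ = 2.74×10^8 / 1.25×10^7 = 21.8 W/(m²·K).

22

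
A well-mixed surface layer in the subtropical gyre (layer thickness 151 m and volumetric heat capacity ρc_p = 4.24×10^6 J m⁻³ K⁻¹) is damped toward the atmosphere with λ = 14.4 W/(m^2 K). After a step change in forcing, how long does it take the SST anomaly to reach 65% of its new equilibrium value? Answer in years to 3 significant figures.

Areal heat capacity C = ρc_p × D = 4.24×10^6 × 151 = 6.40×10^8 J/(m²·K).
τ = C / λ = 6.40×10^8 / 14.4 = 4.45×10^7 s.
Fraction reached: 1 − e^(−t/τ) = 0.65 ⇒ t = −τ ln(1 − 0.65) = τ × 1.05.
t = 4.67×10^7 s = 1.48 years.

1.48 years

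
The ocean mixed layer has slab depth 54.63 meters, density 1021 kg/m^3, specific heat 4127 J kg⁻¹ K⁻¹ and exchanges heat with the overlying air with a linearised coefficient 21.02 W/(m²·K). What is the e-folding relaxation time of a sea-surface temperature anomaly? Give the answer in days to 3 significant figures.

127 days

Areal heat capacity C = ρ c_p D = 1021 × 4127 × 54.63 = 2.30×10^8 J m⁻² K⁻¹.
Relaxation time τ = C / λ = 2.30×10^8 / 21.02 = 1.10×10^7 s.
In days: 1.10×10^7 s / (86400 s/day) = 127 days.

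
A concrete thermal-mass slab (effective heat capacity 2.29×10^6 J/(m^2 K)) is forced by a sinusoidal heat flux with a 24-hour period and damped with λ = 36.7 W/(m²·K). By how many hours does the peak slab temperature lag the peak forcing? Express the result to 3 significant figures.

5.17 hours

Areal heat capacity C = 2.29×10^6 J/(m^2 K) (given).
ω = 2π / 86400 s = 7.27×10^-5 s⁻¹.
Phase lag φ = arctan(Cω/λ) = arctan(167/36.7) = 1.35 rad.
Time lag = φ / ω = 1.35 / 7.27×10^-5 = 18600 s = 5.17 hours.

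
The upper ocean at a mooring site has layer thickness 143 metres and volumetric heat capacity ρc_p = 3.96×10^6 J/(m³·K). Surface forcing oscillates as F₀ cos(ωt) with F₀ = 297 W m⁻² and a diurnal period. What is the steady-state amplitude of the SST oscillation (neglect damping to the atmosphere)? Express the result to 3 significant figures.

0.00721 K

Areal heat capacity C = ρc_p × D = 3.96×10^6 × 143 = 5.66×10^8 J m⁻² K⁻¹.
Angular frequency ω = 2π / T = 2π / 86400 s = 7.27×10^-5 s⁻¹.
Cω = 5.66×10^8 × 7.27×10^-5 = 41200 W/(m²·K).
Amplitude A = F₀ / (Cω) = 297 / 41200 = 0.00721 K.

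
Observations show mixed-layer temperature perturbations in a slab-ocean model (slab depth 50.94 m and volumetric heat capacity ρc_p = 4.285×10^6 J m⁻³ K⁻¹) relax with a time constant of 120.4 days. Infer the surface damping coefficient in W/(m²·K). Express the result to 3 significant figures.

21.0

Areal heat capacity C = ρc_p × D = 4.285×10^6 × 50.94 = 2.18×10^8 J m⁻² K⁻¹.
τ = 120.4 days = 1.04×10^7 s.
λ = C / τ = 2.18×10^8 / 1.04×10^7 = 21.0 W/(m²·K).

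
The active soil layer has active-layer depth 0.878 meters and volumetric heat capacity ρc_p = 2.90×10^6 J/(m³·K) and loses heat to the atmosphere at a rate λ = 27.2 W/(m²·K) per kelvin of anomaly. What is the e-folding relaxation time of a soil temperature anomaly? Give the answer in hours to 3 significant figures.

26.0 hours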